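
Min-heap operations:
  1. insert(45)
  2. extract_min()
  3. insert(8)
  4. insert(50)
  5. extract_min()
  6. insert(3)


insert(45) -> [45]
extract_min()->45, []
insert(8) -> [8]
insert(50) -> [8, 50]
extract_min()->8, [50]
insert(3) -> [3, 50]

Final heap: [3, 50]


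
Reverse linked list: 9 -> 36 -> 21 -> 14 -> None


Step 1: curr=9, set curr.next=prev(None) | reversed so far: 9
Step 2: curr=36, set curr.next=prev(9) | reversed so far: 36 -> 9
Step 3: curr=21, set curr.next=prev(36) | reversed so far: 21 -> 36 -> 9
Step 4: curr=14, set curr.next=prev(21) | reversed so far: 14 -> 21 -> 36 -> 9

14 -> 21 -> 36 -> 9 -> None


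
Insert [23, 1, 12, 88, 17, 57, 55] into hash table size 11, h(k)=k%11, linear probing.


Insert 23: h=1 -> slot 1
Insert 1: h=1, 1 probes -> slot 2
Insert 12: h=1, 2 probes -> slot 3
Insert 88: h=0 -> slot 0
Insert 17: h=6 -> slot 6
Insert 57: h=2, 2 probes -> slot 4
Insert 55: h=0, 5 probes -> slot 5

Table: [88, 23, 1, 12, 57, 55, 17, None, None, None, None]


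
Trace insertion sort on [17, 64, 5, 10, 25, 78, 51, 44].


Initial: [17, 64, 5, 10, 25, 78, 51, 44]
Insert 64: [17, 64, 5, 10, 25, 78, 51, 44]
Insert 5: [5, 17, 64, 10, 25, 78, 51, 44]
Insert 10: [5, 10, 17, 64, 25, 78, 51, 44]
Insert 25: [5, 10, 17, 25, 64, 78, 51, 44]
Insert 78: [5, 10, 17, 25, 64, 78, 51, 44]
Insert 51: [5, 10, 17, 25, 51, 64, 78, 44]
Insert 44: [5, 10, 17, 25, 44, 51, 64, 78]

Sorted: [5, 10, 17, 25, 44, 51, 64, 78]


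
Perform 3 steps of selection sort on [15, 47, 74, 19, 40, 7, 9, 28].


Initial: [15, 47, 74, 19, 40, 7, 9, 28]
Step 1: min=7 at 5
  Swap: [7, 47, 74, 19, 40, 15, 9, 28]
Step 2: min=9 at 6
  Swap: [7, 9, 74, 19, 40, 15, 47, 28]
Step 3: min=15 at 5
  Swap: [7, 9, 15, 19, 40, 74, 47, 28]

After 3 steps: [7, 9, 15, 19, 40, 74, 47, 28]


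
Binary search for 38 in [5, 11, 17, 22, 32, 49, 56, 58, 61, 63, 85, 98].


Step 1: lo=0, hi=11, mid=5, val=49
Step 2: lo=0, hi=4, mid=2, val=17
Step 3: lo=3, hi=4, mid=3, val=22
Step 4: lo=4, hi=4, mid=4, val=32

Not found


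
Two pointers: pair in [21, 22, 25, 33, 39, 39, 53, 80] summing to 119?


lo=0(21)+hi=7(80)=101
lo=1(22)+hi=7(80)=102
lo=2(25)+hi=7(80)=105
lo=3(33)+hi=7(80)=113
lo=4(39)+hi=7(80)=119

Yes: 39+80=119


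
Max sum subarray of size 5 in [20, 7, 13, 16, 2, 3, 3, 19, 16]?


[0:5]: 58
[1:6]: 41
[2:7]: 37
[3:8]: 43
[4:9]: 43

Max: 58 at [0:5]


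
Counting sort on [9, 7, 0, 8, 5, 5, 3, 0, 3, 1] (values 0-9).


Input: [9, 7, 0, 8, 5, 5, 3, 0, 3, 1]
Counts: [2, 1, 0, 2, 0, 2, 0, 1, 1, 1]

Sorted: [0, 0, 1, 3, 3, 5, 5, 7, 8, 9]


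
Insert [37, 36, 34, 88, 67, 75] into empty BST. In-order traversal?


Insert 37: root
Insert 36: L from 37
Insert 34: L from 37 -> L from 36
Insert 88: R from 37
Insert 67: R from 37 -> L from 88
Insert 75: R from 37 -> L from 88 -> R from 67

In-order: [34, 36, 37, 67, 75, 88]


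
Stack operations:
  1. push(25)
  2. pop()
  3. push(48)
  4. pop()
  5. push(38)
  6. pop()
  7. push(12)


push(25) -> [25]
pop()->25, []
push(48) -> [48]
pop()->48, []
push(38) -> [38]
pop()->38, []
push(12) -> [12]

Final stack: [12]


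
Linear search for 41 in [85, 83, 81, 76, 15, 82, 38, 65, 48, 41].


i=0: 85!=41
i=1: 83!=41
i=2: 81!=41
i=3: 76!=41
i=4: 15!=41
i=5: 82!=41
i=6: 38!=41
i=7: 65!=41
i=8: 48!=41
i=9: 41==41 found!

Found at 9, 10 comps


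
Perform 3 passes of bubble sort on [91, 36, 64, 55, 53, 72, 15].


Initial: [91, 36, 64, 55, 53, 72, 15]
Pass 1: [36, 64, 55, 53, 72, 15, 91] (6 swaps)
Pass 2: [36, 55, 53, 64, 15, 72, 91] (3 swaps)
Pass 3: [36, 53, 55, 15, 64, 72, 91] (2 swaps)

After 3 passes: [36, 53, 55, 15, 64, 72, 91]


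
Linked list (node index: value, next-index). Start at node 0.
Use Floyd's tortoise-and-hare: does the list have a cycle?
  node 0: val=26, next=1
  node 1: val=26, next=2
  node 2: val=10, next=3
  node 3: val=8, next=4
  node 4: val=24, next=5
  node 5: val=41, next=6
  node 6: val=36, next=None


Floyd's tortoise (slow, +1) and hare (fast, +2):
  init: slow=0, fast=0
  step 1: slow=1, fast=2
  step 2: slow=2, fast=4
  step 3: slow=3, fast=6
  step 4: fast -> None, no cycle

Cycle: no


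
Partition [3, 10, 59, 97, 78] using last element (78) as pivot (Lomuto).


Pivot: 78
  3 <= 78: advance i (no swap)
  10 <= 78: advance i (no swap)
  59 <= 78: advance i (no swap)
Place pivot at 3: [3, 10, 59, 78, 97]

Partitioned: [3, 10, 59, 78, 97]


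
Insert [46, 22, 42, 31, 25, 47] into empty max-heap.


Insert 46: [46]
Insert 22: [46, 22]
Insert 42: [46, 22, 42]
Insert 31: [46, 31, 42, 22]
Insert 25: [46, 31, 42, 22, 25]
Insert 47: [47, 31, 46, 22, 25, 42]

Final heap: [47, 31, 46, 22, 25, 42]


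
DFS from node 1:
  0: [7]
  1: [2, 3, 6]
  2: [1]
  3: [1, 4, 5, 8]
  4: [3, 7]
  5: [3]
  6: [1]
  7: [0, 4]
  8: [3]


Visit 1, push [6, 3, 2]
Visit 2, push []
Visit 3, push [8, 5, 4]
Visit 4, push [7]
Visit 7, push [0]
Visit 0, push []
Visit 5, push []
Visit 8, push []
Visit 6, push []

DFS order: [1, 2, 3, 4, 7, 0, 5, 8, 6]


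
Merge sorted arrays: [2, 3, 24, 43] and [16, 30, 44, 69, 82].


Take 2 from A
Take 3 from A
Take 16 from B
Take 24 from A
Take 30 from B
Take 43 from A

Merged: [2, 3, 16, 24, 30, 43, 44, 69, 82]


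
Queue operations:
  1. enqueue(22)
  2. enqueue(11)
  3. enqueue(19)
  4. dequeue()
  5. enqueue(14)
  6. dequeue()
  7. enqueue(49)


enqueue(22) -> [22]
enqueue(11) -> [22, 11]
enqueue(19) -> [22, 11, 19]
dequeue()->22, [11, 19]
enqueue(14) -> [11, 19, 14]
dequeue()->11, [19, 14]
enqueue(49) -> [19, 14, 49]

Final queue: [19, 14, 49]


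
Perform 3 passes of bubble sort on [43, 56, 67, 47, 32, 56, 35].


Initial: [43, 56, 67, 47, 32, 56, 35]
Pass 1: [43, 56, 47, 32, 56, 35, 67] (4 swaps)
Pass 2: [43, 47, 32, 56, 35, 56, 67] (3 swaps)
Pass 3: [43, 32, 47, 35, 56, 56, 67] (2 swaps)

After 3 passes: [43, 32, 47, 35, 56, 56, 67]


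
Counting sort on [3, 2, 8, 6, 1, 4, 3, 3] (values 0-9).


Input: [3, 2, 8, 6, 1, 4, 3, 3]
Counts: [0, 1, 1, 3, 1, 0, 1, 0, 1, 0]

Sorted: [1, 2, 3, 3, 3, 4, 6, 8]


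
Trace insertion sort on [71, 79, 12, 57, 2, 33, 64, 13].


Initial: [71, 79, 12, 57, 2, 33, 64, 13]
Insert 79: [71, 79, 12, 57, 2, 33, 64, 13]
Insert 12: [12, 71, 79, 57, 2, 33, 64, 13]
Insert 57: [12, 57, 71, 79, 2, 33, 64, 13]
Insert 2: [2, 12, 57, 71, 79, 33, 64, 13]
Insert 33: [2, 12, 33, 57, 71, 79, 64, 13]
Insert 64: [2, 12, 33, 57, 64, 71, 79, 13]
Insert 13: [2, 12, 13, 33, 57, 64, 71, 79]

Sorted: [2, 12, 13, 33, 57, 64, 71, 79]


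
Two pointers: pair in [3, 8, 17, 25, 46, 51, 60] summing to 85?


lo=0(3)+hi=6(60)=63
lo=1(8)+hi=6(60)=68
lo=2(17)+hi=6(60)=77
lo=3(25)+hi=6(60)=85

Yes: 25+60=85


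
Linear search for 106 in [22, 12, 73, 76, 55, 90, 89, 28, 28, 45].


i=0: 22!=106
i=1: 12!=106
i=2: 73!=106
i=3: 76!=106
i=4: 55!=106
i=5: 90!=106
i=6: 89!=106
i=7: 28!=106
i=8: 28!=106
i=9: 45!=106

Not found, 10 comps


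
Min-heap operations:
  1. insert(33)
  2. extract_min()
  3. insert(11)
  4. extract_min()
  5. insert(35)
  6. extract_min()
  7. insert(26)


insert(33) -> [33]
extract_min()->33, []
insert(11) -> [11]
extract_min()->11, []
insert(35) -> [35]
extract_min()->35, []
insert(26) -> [26]

Final heap: [26]


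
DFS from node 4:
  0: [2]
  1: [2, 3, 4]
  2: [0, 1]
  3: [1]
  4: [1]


Visit 4, push [1]
Visit 1, push [3, 2]
Visit 2, push [0]
Visit 0, push []
Visit 3, push []

DFS order: [4, 1, 2, 0, 3]


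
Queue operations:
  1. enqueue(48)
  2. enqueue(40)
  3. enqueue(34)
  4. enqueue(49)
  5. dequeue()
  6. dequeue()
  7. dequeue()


enqueue(48) -> [48]
enqueue(40) -> [48, 40]
enqueue(34) -> [48, 40, 34]
enqueue(49) -> [48, 40, 34, 49]
dequeue()->48, [40, 34, 49]
dequeue()->40, [34, 49]
dequeue()->34, [49]

Final queue: [49]


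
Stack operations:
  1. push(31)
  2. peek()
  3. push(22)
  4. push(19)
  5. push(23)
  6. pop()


push(31) -> [31]
peek()->31
push(22) -> [31, 22]
push(19) -> [31, 22, 19]
push(23) -> [31, 22, 19, 23]
pop()->23, [31, 22, 19]

Final stack: [31, 22, 19]


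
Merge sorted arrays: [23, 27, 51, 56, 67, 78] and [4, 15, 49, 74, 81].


Take 4 from B
Take 15 from B
Take 23 from A
Take 27 from A
Take 49 from B
Take 51 from A
Take 56 from A
Take 67 from A
Take 74 from B
Take 78 from A

Merged: [4, 15, 23, 27, 49, 51, 56, 67, 74, 78, 81]


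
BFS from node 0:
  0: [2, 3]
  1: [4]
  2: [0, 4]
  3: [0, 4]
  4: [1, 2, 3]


Visit 0, enqueue [2, 3]
Visit 2, enqueue [4]
Visit 3, enqueue []
Visit 4, enqueue [1]
Visit 1, enqueue []

BFS order: [0, 2, 3, 4, 1]


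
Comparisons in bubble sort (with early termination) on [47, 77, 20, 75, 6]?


Algorithm: bubble sort (with early termination)
Input: [47, 77, 20, 75, 6]
Sorted: [6, 20, 47, 75, 77]

10


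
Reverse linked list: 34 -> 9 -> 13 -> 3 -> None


Step 1: curr=34, set curr.next=prev(None) | reversed so far: 34
Step 2: curr=9, set curr.next=prev(34) | reversed so far: 9 -> 34
Step 3: curr=13, set curr.next=prev(9) | reversed so far: 13 -> 9 -> 34
Step 4: curr=3, set curr.next=prev(13) | reversed so far: 3 -> 13 -> 9 -> 34

3 -> 13 -> 9 -> 34 -> None


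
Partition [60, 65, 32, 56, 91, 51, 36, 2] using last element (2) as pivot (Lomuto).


Pivot: 2
Place pivot at 0: [2, 65, 32, 56, 91, 51, 36, 60]

Partitioned: [2, 65, 32, 56, 91, 51, 36, 60]


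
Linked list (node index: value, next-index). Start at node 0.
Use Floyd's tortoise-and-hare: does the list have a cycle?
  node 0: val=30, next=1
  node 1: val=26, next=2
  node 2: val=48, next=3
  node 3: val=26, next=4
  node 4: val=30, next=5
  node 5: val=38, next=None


Floyd's tortoise (slow, +1) and hare (fast, +2):
  init: slow=0, fast=0
  step 1: slow=1, fast=2
  step 2: slow=2, fast=4
  step 3: fast 4->5->None, no cycle

Cycle: no


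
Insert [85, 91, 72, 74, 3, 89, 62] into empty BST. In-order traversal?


Insert 85: root
Insert 91: R from 85
Insert 72: L from 85
Insert 74: L from 85 -> R from 72
Insert 3: L from 85 -> L from 72
Insert 89: R from 85 -> L from 91
Insert 62: L from 85 -> L from 72 -> R from 3

In-order: [3, 62, 72, 74, 85, 89, 91]


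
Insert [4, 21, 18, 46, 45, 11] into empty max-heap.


Insert 4: [4]
Insert 21: [21, 4]
Insert 18: [21, 4, 18]
Insert 46: [46, 21, 18, 4]
Insert 45: [46, 45, 18, 4, 21]
Insert 11: [46, 45, 18, 4, 21, 11]

Final heap: [46, 45, 18, 4, 21, 11]


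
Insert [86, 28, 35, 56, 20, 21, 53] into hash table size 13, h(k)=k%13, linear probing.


Insert 86: h=8 -> slot 8
Insert 28: h=2 -> slot 2
Insert 35: h=9 -> slot 9
Insert 56: h=4 -> slot 4
Insert 20: h=7 -> slot 7
Insert 21: h=8, 2 probes -> slot 10
Insert 53: h=1 -> slot 1

Table: [None, 53, 28, None, 56, None, None, 20, 86, 35, 21, None, None]


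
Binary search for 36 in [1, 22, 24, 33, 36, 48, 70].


Step 1: lo=0, hi=6, mid=3, val=33
Step 2: lo=4, hi=6, mid=5, val=48
Step 3: lo=4, hi=4, mid=4, val=36

Found at index 4


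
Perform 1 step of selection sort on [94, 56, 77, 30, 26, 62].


Initial: [94, 56, 77, 30, 26, 62]
Step 1: min=26 at 4
  Swap: [26, 56, 77, 30, 94, 62]

After 1 step: [26, 56, 77, 30, 94, 62]


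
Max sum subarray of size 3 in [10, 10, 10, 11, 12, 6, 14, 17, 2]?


[0:3]: 30
[1:4]: 31
[2:5]: 33
[3:6]: 29
[4:7]: 32
[5:8]: 37
[6:9]: 33

Max: 37 at [5:8]


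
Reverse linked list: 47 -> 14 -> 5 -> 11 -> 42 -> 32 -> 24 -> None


Step 1: curr=47, set curr.next=prev(None) | reversed so far: 47
Step 2: curr=14, set curr.next=prev(47) | reversed so far: 14 -> 47
Step 3: curr=5, set curr.next=prev(14) | reversed so far: 5 -> 14 -> 47
Step 4: curr=11, set curr.next=prev(5) | reversed so far: 11 -> 5 -> 14 -> 47
Step 5: curr=42, set curr.next=prev(11) | reversed so far: 42 -> 11 -> 5 -> 14 -> 47
Step 6: curr=32, set curr.next=prev(42) | reversed so far: 32 -> 42 -> 11 -> 5 -> 14 -> 47
Step 7: curr=24, set curr.next=prev(32) | reversed so far: 24 -> 32 -> 42 -> 11 -> 5 -> 14 -> 47

24 -> 32 -> 42 -> 11 -> 5 -> 14 -> 47 -> None


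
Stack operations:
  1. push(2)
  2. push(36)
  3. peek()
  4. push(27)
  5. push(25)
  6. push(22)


push(2) -> [2]
push(36) -> [2, 36]
peek()->36
push(27) -> [2, 36, 27]
push(25) -> [2, 36, 27, 25]
push(22) -> [2, 36, 27, 25, 22]

Final stack: [2, 36, 27, 25, 22]


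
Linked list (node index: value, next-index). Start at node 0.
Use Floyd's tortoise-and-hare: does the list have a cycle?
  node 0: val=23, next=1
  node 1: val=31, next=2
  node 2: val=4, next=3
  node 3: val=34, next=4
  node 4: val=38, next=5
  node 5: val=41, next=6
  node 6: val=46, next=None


Floyd's tortoise (slow, +1) and hare (fast, +2):
  init: slow=0, fast=0
  step 1: slow=1, fast=2
  step 2: slow=2, fast=4
  step 3: slow=3, fast=6
  step 4: fast -> None, no cycle

Cycle: no


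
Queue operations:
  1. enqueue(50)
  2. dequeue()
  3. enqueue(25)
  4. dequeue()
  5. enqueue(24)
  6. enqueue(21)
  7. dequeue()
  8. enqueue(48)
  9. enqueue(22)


enqueue(50) -> [50]
dequeue()->50, []
enqueue(25) -> [25]
dequeue()->25, []
enqueue(24) -> [24]
enqueue(21) -> [24, 21]
dequeue()->24, [21]
enqueue(48) -> [21, 48]
enqueue(22) -> [21, 48, 22]

Final queue: [21, 48, 22]


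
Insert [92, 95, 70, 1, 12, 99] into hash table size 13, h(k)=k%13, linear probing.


Insert 92: h=1 -> slot 1
Insert 95: h=4 -> slot 4
Insert 70: h=5 -> slot 5
Insert 1: h=1, 1 probes -> slot 2
Insert 12: h=12 -> slot 12
Insert 99: h=8 -> slot 8

Table: [None, 92, 1, None, 95, 70, None, None, 99, None, None, None, 12]


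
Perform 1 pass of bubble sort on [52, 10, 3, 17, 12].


Initial: [52, 10, 3, 17, 12]
Pass 1: [10, 3, 17, 12, 52] (4 swaps)

After 1 pass: [10, 3, 17, 12, 52]


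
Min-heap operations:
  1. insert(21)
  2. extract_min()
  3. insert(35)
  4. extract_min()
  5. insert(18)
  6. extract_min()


insert(21) -> [21]
extract_min()->21, []
insert(35) -> [35]
extract_min()->35, []
insert(18) -> [18]
extract_min()->18, []

Final heap: []


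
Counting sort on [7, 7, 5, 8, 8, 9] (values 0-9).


Input: [7, 7, 5, 8, 8, 9]
Counts: [0, 0, 0, 0, 0, 1, 0, 2, 2, 1]

Sorted: [5, 7, 7, 8, 8, 9]


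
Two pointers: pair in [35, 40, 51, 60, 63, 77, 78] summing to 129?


lo=0(35)+hi=6(78)=113
lo=1(40)+hi=6(78)=118
lo=2(51)+hi=6(78)=129

Yes: 51+78=129


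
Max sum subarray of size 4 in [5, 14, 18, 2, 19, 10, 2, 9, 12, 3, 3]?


[0:4]: 39
[1:5]: 53
[2:6]: 49
[3:7]: 33
[4:8]: 40
[5:9]: 33
[6:10]: 26
[7:11]: 27

Max: 53 at [1:5]


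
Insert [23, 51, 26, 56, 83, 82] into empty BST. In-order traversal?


Insert 23: root
Insert 51: R from 23
Insert 26: R from 23 -> L from 51
Insert 56: R from 23 -> R from 51
Insert 83: R from 23 -> R from 51 -> R from 56
Insert 82: R from 23 -> R from 51 -> R from 56 -> L from 83

In-order: [23, 26, 51, 56, 82, 83]


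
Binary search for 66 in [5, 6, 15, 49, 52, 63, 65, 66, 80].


Step 1: lo=0, hi=8, mid=4, val=52
Step 2: lo=5, hi=8, mid=6, val=65
Step 3: lo=7, hi=8, mid=7, val=66

Found at index 7


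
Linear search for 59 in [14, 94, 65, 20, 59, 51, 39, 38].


i=0: 14!=59
i=1: 94!=59
i=2: 65!=59
i=3: 20!=59
i=4: 59==59 found!

Found at 4, 5 comps


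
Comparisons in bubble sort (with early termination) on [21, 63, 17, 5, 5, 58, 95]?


Algorithm: bubble sort (with early termination)
Input: [21, 63, 17, 5, 5, 58, 95]
Sorted: [5, 5, 17, 21, 58, 63, 95]

18


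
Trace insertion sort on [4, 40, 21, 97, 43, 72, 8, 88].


Initial: [4, 40, 21, 97, 43, 72, 8, 88]
Insert 40: [4, 40, 21, 97, 43, 72, 8, 88]
Insert 21: [4, 21, 40, 97, 43, 72, 8, 88]
Insert 97: [4, 21, 40, 97, 43, 72, 8, 88]
Insert 43: [4, 21, 40, 43, 97, 72, 8, 88]
Insert 72: [4, 21, 40, 43, 72, 97, 8, 88]
Insert 8: [4, 8, 21, 40, 43, 72, 97, 88]
Insert 88: [4, 8, 21, 40, 43, 72, 88, 97]

Sorted: [4, 8, 21, 40, 43, 72, 88, 97]


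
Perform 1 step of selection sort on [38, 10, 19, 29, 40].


Initial: [38, 10, 19, 29, 40]
Step 1: min=10 at 1
  Swap: [10, 38, 19, 29, 40]

After 1 step: [10, 38, 19, 29, 40]


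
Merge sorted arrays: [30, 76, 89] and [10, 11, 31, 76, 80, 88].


Take 10 from B
Take 11 from B
Take 30 from A
Take 31 from B
Take 76 from A
Take 76 from B
Take 80 from B
Take 88 from B

Merged: [10, 11, 30, 31, 76, 76, 80, 88, 89]


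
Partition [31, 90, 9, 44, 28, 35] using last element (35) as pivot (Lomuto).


Pivot: 35
  31 <= 35: advance i (no swap)
  9 <= 35: swap -> [31, 9, 90, 44, 28, 35]
  28 <= 35: swap -> [31, 9, 28, 44, 90, 35]
Place pivot at 3: [31, 9, 28, 35, 90, 44]

Partitioned: [31, 9, 28, 35, 90, 44]


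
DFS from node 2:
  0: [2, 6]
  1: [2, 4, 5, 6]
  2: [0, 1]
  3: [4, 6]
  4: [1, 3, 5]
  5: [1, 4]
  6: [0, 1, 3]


Visit 2, push [1, 0]
Visit 0, push [6]
Visit 6, push [3, 1]
Visit 1, push [5, 4]
Visit 4, push [5, 3]
Visit 3, push []
Visit 5, push []

DFS order: [2, 0, 6, 1, 4, 3, 5]


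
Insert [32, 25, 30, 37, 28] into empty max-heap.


Insert 32: [32]
Insert 25: [32, 25]
Insert 30: [32, 25, 30]
Insert 37: [37, 32, 30, 25]
Insert 28: [37, 32, 30, 25, 28]

Final heap: [37, 32, 30, 25, 28]


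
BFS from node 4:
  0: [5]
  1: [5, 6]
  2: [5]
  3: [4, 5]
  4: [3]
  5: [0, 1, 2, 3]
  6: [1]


Visit 4, enqueue [3]
Visit 3, enqueue [5]
Visit 5, enqueue [0, 1, 2]
Visit 0, enqueue []
Visit 1, enqueue [6]
Visit 2, enqueue []
Visit 6, enqueue []

BFS order: [4, 3, 5, 0, 1, 2, 6]


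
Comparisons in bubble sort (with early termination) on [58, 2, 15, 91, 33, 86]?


Algorithm: bubble sort (with early termination)
Input: [58, 2, 15, 91, 33, 86]
Sorted: [2, 15, 33, 58, 86, 91]

12


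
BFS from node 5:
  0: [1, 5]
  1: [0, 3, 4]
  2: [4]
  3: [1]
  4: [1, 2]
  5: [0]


Visit 5, enqueue [0]
Visit 0, enqueue [1]
Visit 1, enqueue [3, 4]
Visit 3, enqueue []
Visit 4, enqueue [2]
Visit 2, enqueue []

BFS order: [5, 0, 1, 3, 4, 2]


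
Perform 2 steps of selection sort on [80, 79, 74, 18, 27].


Initial: [80, 79, 74, 18, 27]
Step 1: min=18 at 3
  Swap: [18, 79, 74, 80, 27]
Step 2: min=27 at 4
  Swap: [18, 27, 74, 80, 79]

After 2 steps: [18, 27, 74, 80, 79]


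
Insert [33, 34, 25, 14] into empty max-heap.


Insert 33: [33]
Insert 34: [34, 33]
Insert 25: [34, 33, 25]
Insert 14: [34, 33, 25, 14]

Final heap: [34, 33, 25, 14]


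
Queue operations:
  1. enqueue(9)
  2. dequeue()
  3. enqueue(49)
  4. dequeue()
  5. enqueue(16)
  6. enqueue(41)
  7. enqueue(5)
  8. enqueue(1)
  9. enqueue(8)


enqueue(9) -> [9]
dequeue()->9, []
enqueue(49) -> [49]
dequeue()->49, []
enqueue(16) -> [16]
enqueue(41) -> [16, 41]
enqueue(5) -> [16, 41, 5]
enqueue(1) -> [16, 41, 5, 1]
enqueue(8) -> [16, 41, 5, 1, 8]

Final queue: [16, 41, 5, 1, 8]


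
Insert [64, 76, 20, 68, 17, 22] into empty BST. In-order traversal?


Insert 64: root
Insert 76: R from 64
Insert 20: L from 64
Insert 68: R from 64 -> L from 76
Insert 17: L from 64 -> L from 20
Insert 22: L from 64 -> R from 20

In-order: [17, 20, 22, 64, 68, 76]


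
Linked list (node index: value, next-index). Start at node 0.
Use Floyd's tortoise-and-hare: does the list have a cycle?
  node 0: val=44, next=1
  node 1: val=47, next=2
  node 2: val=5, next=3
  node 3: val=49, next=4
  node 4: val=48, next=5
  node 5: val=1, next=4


Floyd's tortoise (slow, +1) and hare (fast, +2):
  init: slow=0, fast=0
  step 1: slow=1, fast=2
  step 2: slow=2, fast=4
  step 3: slow=3, fast=4
  step 4: slow=4, fast=4
  slow == fast at node 4: cycle detected

Cycle: yes


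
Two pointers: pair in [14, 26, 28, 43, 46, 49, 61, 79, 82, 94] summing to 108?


lo=0(14)+hi=9(94)=108

Yes: 14+94=108


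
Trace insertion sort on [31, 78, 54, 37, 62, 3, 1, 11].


Initial: [31, 78, 54, 37, 62, 3, 1, 11]
Insert 78: [31, 78, 54, 37, 62, 3, 1, 11]
Insert 54: [31, 54, 78, 37, 62, 3, 1, 11]
Insert 37: [31, 37, 54, 78, 62, 3, 1, 11]
Insert 62: [31, 37, 54, 62, 78, 3, 1, 11]
Insert 3: [3, 31, 37, 54, 62, 78, 1, 11]
Insert 1: [1, 3, 31, 37, 54, 62, 78, 11]
Insert 11: [1, 3, 11, 31, 37, 54, 62, 78]

Sorted: [1, 3, 11, 31, 37, 54, 62, 78]


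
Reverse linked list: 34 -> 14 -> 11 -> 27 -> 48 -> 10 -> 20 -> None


Step 1: curr=34, set curr.next=prev(None) | reversed so far: 34
Step 2: curr=14, set curr.next=prev(34) | reversed so far: 14 -> 34
Step 3: curr=11, set curr.next=prev(14) | reversed so far: 11 -> 14 -> 34
Step 4: curr=27, set curr.next=prev(11) | reversed so far: 27 -> 11 -> 14 -> 34
Step 5: curr=48, set curr.next=prev(27) | reversed so far: 48 -> 27 -> 11 -> 14 -> 34
Step 6: curr=10, set curr.next=prev(48) | reversed so far: 10 -> 48 -> 27 -> 11 -> 14 -> 34
Step 7: curr=20, set curr.next=prev(10) | reversed so far: 20 -> 10 -> 48 -> 27 -> 11 -> 14 -> 34

20 -> 10 -> 48 -> 27 -> 11 -> 14 -> 34 -> None


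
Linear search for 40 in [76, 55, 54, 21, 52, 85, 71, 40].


i=0: 76!=40
i=1: 55!=40
i=2: 54!=40
i=3: 21!=40
i=4: 52!=40
i=5: 85!=40
i=6: 71!=40
i=7: 40==40 found!

Found at 7, 8 comps


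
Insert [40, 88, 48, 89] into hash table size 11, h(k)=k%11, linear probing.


Insert 40: h=7 -> slot 7
Insert 88: h=0 -> slot 0
Insert 48: h=4 -> slot 4
Insert 89: h=1 -> slot 1

Table: [88, 89, None, None, 48, None, None, 40, None, None, None]


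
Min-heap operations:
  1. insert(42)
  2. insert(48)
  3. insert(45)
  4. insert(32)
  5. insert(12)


insert(42) -> [42]
insert(48) -> [42, 48]
insert(45) -> [42, 48, 45]
insert(32) -> [32, 42, 45, 48]
insert(12) -> [12, 32, 45, 48, 42]

Final heap: [12, 32, 45, 48, 42]


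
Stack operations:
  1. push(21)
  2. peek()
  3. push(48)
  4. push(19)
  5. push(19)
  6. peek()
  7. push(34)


push(21) -> [21]
peek()->21
push(48) -> [21, 48]
push(19) -> [21, 48, 19]
push(19) -> [21, 48, 19, 19]
peek()->19
push(34) -> [21, 48, 19, 19, 34]

Final stack: [21, 48, 19, 19, 34]


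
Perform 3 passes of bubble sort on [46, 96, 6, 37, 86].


Initial: [46, 96, 6, 37, 86]
Pass 1: [46, 6, 37, 86, 96] (3 swaps)
Pass 2: [6, 37, 46, 86, 96] (2 swaps)
Pass 3: [6, 37, 46, 86, 96] (0 swaps)

After 3 passes: [6, 37, 46, 86, 96]


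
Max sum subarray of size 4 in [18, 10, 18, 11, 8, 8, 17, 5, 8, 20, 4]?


[0:4]: 57
[1:5]: 47
[2:6]: 45
[3:7]: 44
[4:8]: 38
[5:9]: 38
[6:10]: 50
[7:11]: 37

Max: 57 at [0:4]


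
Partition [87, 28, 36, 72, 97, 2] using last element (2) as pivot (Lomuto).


Pivot: 2
Place pivot at 0: [2, 28, 36, 72, 97, 87]

Partitioned: [2, 28, 36, 72, 97, 87]


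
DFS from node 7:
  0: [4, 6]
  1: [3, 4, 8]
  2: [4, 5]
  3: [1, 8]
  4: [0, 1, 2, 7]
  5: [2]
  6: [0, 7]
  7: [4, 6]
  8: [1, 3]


Visit 7, push [6, 4]
Visit 4, push [2, 1, 0]
Visit 0, push [6]
Visit 6, push []
Visit 1, push [8, 3]
Visit 3, push [8]
Visit 8, push []
Visit 2, push [5]
Visit 5, push []

DFS order: [7, 4, 0, 6, 1, 3, 8, 2, 5]


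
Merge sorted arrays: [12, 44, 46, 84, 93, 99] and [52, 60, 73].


Take 12 from A
Take 44 from A
Take 46 from A
Take 52 from B
Take 60 from B
Take 73 from B

Merged: [12, 44, 46, 52, 60, 73, 84, 93, 99]


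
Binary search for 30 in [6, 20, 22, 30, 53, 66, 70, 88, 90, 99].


Step 1: lo=0, hi=9, mid=4, val=53
Step 2: lo=0, hi=3, mid=1, val=20
Step 3: lo=2, hi=3, mid=2, val=22
Step 4: lo=3, hi=3, mid=3, val=30

Found at index 3


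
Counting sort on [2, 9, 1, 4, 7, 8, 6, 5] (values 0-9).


Input: [2, 9, 1, 4, 7, 8, 6, 5]
Counts: [0, 1, 1, 0, 1, 1, 1, 1, 1, 1]

Sorted: [1, 2, 4, 5, 6, 7, 8, 9]


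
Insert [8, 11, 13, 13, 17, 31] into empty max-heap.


Insert 8: [8]
Insert 11: [11, 8]
Insert 13: [13, 8, 11]
Insert 13: [13, 13, 11, 8]
Insert 17: [17, 13, 11, 8, 13]
Insert 31: [31, 13, 17, 8, 13, 11]

Final heap: [31, 13, 17, 8, 13, 11]


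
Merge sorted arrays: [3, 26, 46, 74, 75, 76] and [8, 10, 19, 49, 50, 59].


Take 3 from A
Take 8 from B
Take 10 from B
Take 19 from B
Take 26 from A
Take 46 from A
Take 49 from B
Take 50 from B
Take 59 from B

Merged: [3, 8, 10, 19, 26, 46, 49, 50, 59, 74, 75, 76]


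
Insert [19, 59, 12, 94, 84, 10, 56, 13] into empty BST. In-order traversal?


Insert 19: root
Insert 59: R from 19
Insert 12: L from 19
Insert 94: R from 19 -> R from 59
Insert 84: R from 19 -> R from 59 -> L from 94
Insert 10: L from 19 -> L from 12
Insert 56: R from 19 -> L from 59
Insert 13: L from 19 -> R from 12

In-order: [10, 12, 13, 19, 56, 59, 84, 94]


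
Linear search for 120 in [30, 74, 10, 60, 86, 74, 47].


i=0: 30!=120
i=1: 74!=120
i=2: 10!=120
i=3: 60!=120
i=4: 86!=120
i=5: 74!=120
i=6: 47!=120

Not found, 7 comps


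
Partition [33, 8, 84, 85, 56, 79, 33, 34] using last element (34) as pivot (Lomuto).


Pivot: 34
  33 <= 34: advance i (no swap)
  8 <= 34: advance i (no swap)
  33 <= 34: swap -> [33, 8, 33, 85, 56, 79, 84, 34]
Place pivot at 3: [33, 8, 33, 34, 56, 79, 84, 85]

Partitioned: [33, 8, 33, 34, 56, 79, 84, 85]


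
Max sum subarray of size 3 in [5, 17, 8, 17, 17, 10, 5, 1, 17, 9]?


[0:3]: 30
[1:4]: 42
[2:5]: 42
[3:6]: 44
[4:7]: 32
[5:8]: 16
[6:9]: 23
[7:10]: 27

Max: 44 at [3:6]


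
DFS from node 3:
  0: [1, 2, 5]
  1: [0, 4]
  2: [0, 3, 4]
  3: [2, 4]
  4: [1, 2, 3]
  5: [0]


Visit 3, push [4, 2]
Visit 2, push [4, 0]
Visit 0, push [5, 1]
Visit 1, push [4]
Visit 4, push []
Visit 5, push []

DFS order: [3, 2, 0, 1, 4, 5]


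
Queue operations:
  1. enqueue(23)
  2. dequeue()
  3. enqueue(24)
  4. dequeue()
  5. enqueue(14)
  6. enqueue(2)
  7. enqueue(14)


enqueue(23) -> [23]
dequeue()->23, []
enqueue(24) -> [24]
dequeue()->24, []
enqueue(14) -> [14]
enqueue(2) -> [14, 2]
enqueue(14) -> [14, 2, 14]

Final queue: [14, 2, 14]


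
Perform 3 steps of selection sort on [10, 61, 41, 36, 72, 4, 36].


Initial: [10, 61, 41, 36, 72, 4, 36]
Step 1: min=4 at 5
  Swap: [4, 61, 41, 36, 72, 10, 36]
Step 2: min=10 at 5
  Swap: [4, 10, 41, 36, 72, 61, 36]
Step 3: min=36 at 3
  Swap: [4, 10, 36, 41, 72, 61, 36]

After 3 steps: [4, 10, 36, 41, 72, 61, 36]


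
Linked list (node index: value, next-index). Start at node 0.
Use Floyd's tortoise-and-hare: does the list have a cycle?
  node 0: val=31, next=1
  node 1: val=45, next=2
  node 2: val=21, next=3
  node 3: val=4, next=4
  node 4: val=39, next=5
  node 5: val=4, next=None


Floyd's tortoise (slow, +1) and hare (fast, +2):
  init: slow=0, fast=0
  step 1: slow=1, fast=2
  step 2: slow=2, fast=4
  step 3: fast 4->5->None, no cycle

Cycle: no


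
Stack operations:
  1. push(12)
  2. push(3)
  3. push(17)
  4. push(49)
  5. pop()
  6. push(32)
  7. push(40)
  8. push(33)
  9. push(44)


push(12) -> [12]
push(3) -> [12, 3]
push(17) -> [12, 3, 17]
push(49) -> [12, 3, 17, 49]
pop()->49, [12, 3, 17]
push(32) -> [12, 3, 17, 32]
push(40) -> [12, 3, 17, 32, 40]
push(33) -> [12, 3, 17, 32, 40, 33]
push(44) -> [12, 3, 17, 32, 40, 33, 44]

Final stack: [12, 3, 17, 32, 40, 33, 44]


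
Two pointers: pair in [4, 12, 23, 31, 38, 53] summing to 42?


lo=0(4)+hi=5(53)=57
lo=0(4)+hi=4(38)=42

Yes: 4+38=42


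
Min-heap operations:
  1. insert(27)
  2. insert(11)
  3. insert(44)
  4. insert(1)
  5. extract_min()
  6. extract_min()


insert(27) -> [27]
insert(11) -> [11, 27]
insert(44) -> [11, 27, 44]
insert(1) -> [1, 11, 44, 27]
extract_min()->1, [11, 27, 44]
extract_min()->11, [27, 44]

Final heap: [27, 44]


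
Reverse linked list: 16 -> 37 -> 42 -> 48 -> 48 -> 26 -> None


Step 1: curr=16, set curr.next=prev(None) | reversed so far: 16
Step 2: curr=37, set curr.next=prev(16) | reversed so far: 37 -> 16
Step 3: curr=42, set curr.next=prev(37) | reversed so far: 42 -> 37 -> 16
Step 4: curr=48, set curr.next=prev(42) | reversed so far: 48 -> 42 -> 37 -> 16
Step 5: curr=48, set curr.next=prev(48) | reversed so far: 48 -> 48 -> 42 -> 37 -> 16
Step 6: curr=26, set curr.next=prev(48) | reversed so far: 26 -> 48 -> 48 -> 42 -> 37 -> 16

26 -> 48 -> 48 -> 42 -> 37 -> 16 -> None


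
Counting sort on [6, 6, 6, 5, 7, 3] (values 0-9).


Input: [6, 6, 6, 5, 7, 3]
Counts: [0, 0, 0, 1, 0, 1, 3, 1, 0, 0]

Sorted: [3, 5, 6, 6, 6, 7]


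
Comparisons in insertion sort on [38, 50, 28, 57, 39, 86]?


Algorithm: insertion sort
Input: [38, 50, 28, 57, 39, 86]
Sorted: [28, 38, 39, 50, 57, 86]

8


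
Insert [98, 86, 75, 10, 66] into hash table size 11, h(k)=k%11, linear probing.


Insert 98: h=10 -> slot 10
Insert 86: h=9 -> slot 9
Insert 75: h=9, 2 probes -> slot 0
Insert 10: h=10, 2 probes -> slot 1
Insert 66: h=0, 2 probes -> slot 2

Table: [75, 10, 66, None, None, None, None, None, None, 86, 98]


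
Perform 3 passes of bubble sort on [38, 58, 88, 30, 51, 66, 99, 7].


Initial: [38, 58, 88, 30, 51, 66, 99, 7]
Pass 1: [38, 58, 30, 51, 66, 88, 7, 99] (4 swaps)
Pass 2: [38, 30, 51, 58, 66, 7, 88, 99] (3 swaps)
Pass 3: [30, 38, 51, 58, 7, 66, 88, 99] (2 swaps)

After 3 passes: [30, 38, 51, 58, 7, 66, 88, 99]


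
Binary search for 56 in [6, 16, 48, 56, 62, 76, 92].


Step 1: lo=0, hi=6, mid=3, val=56

Found at index 3


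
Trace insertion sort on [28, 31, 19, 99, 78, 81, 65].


Initial: [28, 31, 19, 99, 78, 81, 65]
Insert 31: [28, 31, 19, 99, 78, 81, 65]
Insert 19: [19, 28, 31, 99, 78, 81, 65]
Insert 99: [19, 28, 31, 99, 78, 81, 65]
Insert 78: [19, 28, 31, 78, 99, 81, 65]
Insert 81: [19, 28, 31, 78, 81, 99, 65]
Insert 65: [19, 28, 31, 65, 78, 81, 99]

Sorted: [19, 28, 31, 65, 78, 81, 99]


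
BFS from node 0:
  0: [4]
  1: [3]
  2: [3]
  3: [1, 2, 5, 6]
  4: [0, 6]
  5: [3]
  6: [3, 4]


Visit 0, enqueue [4]
Visit 4, enqueue [6]
Visit 6, enqueue [3]
Visit 3, enqueue [1, 2, 5]
Visit 1, enqueue []
Visit 2, enqueue []
Visit 5, enqueue []

BFS order: [0, 4, 6, 3, 1, 2, 5]


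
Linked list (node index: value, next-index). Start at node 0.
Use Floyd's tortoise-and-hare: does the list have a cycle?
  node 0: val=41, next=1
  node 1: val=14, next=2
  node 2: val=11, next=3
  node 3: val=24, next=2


Floyd's tortoise (slow, +1) and hare (fast, +2):
  init: slow=0, fast=0
  step 1: slow=1, fast=2
  step 2: slow=2, fast=2
  slow == fast at node 2: cycle detected

Cycle: yes


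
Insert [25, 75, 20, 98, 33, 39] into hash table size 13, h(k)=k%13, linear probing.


Insert 25: h=12 -> slot 12
Insert 75: h=10 -> slot 10
Insert 20: h=7 -> slot 7
Insert 98: h=7, 1 probes -> slot 8
Insert 33: h=7, 2 probes -> slot 9
Insert 39: h=0 -> slot 0

Table: [39, None, None, None, None, None, None, 20, 98, 33, 75, None, 25]


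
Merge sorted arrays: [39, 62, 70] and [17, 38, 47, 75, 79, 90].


Take 17 from B
Take 38 from B
Take 39 from A
Take 47 from B
Take 62 from A
Take 70 from A

Merged: [17, 38, 39, 47, 62, 70, 75, 79, 90]


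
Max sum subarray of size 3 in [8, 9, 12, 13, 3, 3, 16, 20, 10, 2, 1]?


[0:3]: 29
[1:4]: 34
[2:5]: 28
[3:6]: 19
[4:7]: 22
[5:8]: 39
[6:9]: 46
[7:10]: 32
[8:11]: 13

Max: 46 at [6:9]


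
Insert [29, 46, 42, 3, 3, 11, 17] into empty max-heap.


Insert 29: [29]
Insert 46: [46, 29]
Insert 42: [46, 29, 42]
Insert 3: [46, 29, 42, 3]
Insert 3: [46, 29, 42, 3, 3]
Insert 11: [46, 29, 42, 3, 3, 11]
Insert 17: [46, 29, 42, 3, 3, 11, 17]

Final heap: [46, 29, 42, 3, 3, 11, 17]


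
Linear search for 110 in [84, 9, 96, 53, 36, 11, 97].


i=0: 84!=110
i=1: 9!=110
i=2: 96!=110
i=3: 53!=110
i=4: 36!=110
i=5: 11!=110
i=6: 97!=110

Not found, 7 comps


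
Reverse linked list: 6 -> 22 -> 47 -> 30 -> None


Step 1: curr=6, set curr.next=prev(None) | reversed so far: 6
Step 2: curr=22, set curr.next=prev(6) | reversed so far: 22 -> 6
Step 3: curr=47, set curr.next=prev(22) | reversed so far: 47 -> 22 -> 6
Step 4: curr=30, set curr.next=prev(47) | reversed so far: 30 -> 47 -> 22 -> 6

30 -> 47 -> 22 -> 6 -> None


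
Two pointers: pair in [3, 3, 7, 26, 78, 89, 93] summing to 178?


lo=0(3)+hi=6(93)=96
lo=1(3)+hi=6(93)=96
lo=2(7)+hi=6(93)=100
lo=3(26)+hi=6(93)=119
lo=4(78)+hi=6(93)=171
lo=5(89)+hi=6(93)=182

No pair found


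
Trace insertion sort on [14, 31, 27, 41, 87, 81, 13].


Initial: [14, 31, 27, 41, 87, 81, 13]
Insert 31: [14, 31, 27, 41, 87, 81, 13]
Insert 27: [14, 27, 31, 41, 87, 81, 13]
Insert 41: [14, 27, 31, 41, 87, 81, 13]
Insert 87: [14, 27, 31, 41, 87, 81, 13]
Insert 81: [14, 27, 31, 41, 81, 87, 13]
Insert 13: [13, 14, 27, 31, 41, 81, 87]

Sorted: [13, 14, 27, 31, 41, 81, 87]


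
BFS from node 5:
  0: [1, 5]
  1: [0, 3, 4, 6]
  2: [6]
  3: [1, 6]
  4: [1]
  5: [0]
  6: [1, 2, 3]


Visit 5, enqueue [0]
Visit 0, enqueue [1]
Visit 1, enqueue [3, 4, 6]
Visit 3, enqueue []
Visit 4, enqueue []
Visit 6, enqueue [2]
Visit 2, enqueue []

BFS order: [5, 0, 1, 3, 4, 6, 2]


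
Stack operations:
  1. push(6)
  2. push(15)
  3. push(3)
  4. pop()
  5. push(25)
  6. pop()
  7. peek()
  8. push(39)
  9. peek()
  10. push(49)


push(6) -> [6]
push(15) -> [6, 15]
push(3) -> [6, 15, 3]
pop()->3, [6, 15]
push(25) -> [6, 15, 25]
pop()->25, [6, 15]
peek()->15
push(39) -> [6, 15, 39]
peek()->39
push(49) -> [6, 15, 39, 49]

Final stack: [6, 15, 39, 49]


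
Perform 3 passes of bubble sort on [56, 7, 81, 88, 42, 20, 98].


Initial: [56, 7, 81, 88, 42, 20, 98]
Pass 1: [7, 56, 81, 42, 20, 88, 98] (3 swaps)
Pass 2: [7, 56, 42, 20, 81, 88, 98] (2 swaps)
Pass 3: [7, 42, 20, 56, 81, 88, 98] (2 swaps)

After 3 passes: [7, 42, 20, 56, 81, 88, 98]


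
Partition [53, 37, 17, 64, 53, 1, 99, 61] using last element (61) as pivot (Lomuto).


Pivot: 61
  53 <= 61: advance i (no swap)
  37 <= 61: advance i (no swap)
  17 <= 61: advance i (no swap)
  53 <= 61: swap -> [53, 37, 17, 53, 64, 1, 99, 61]
  1 <= 61: swap -> [53, 37, 17, 53, 1, 64, 99, 61]
Place pivot at 5: [53, 37, 17, 53, 1, 61, 99, 64]

Partitioned: [53, 37, 17, 53, 1, 61, 99, 64]


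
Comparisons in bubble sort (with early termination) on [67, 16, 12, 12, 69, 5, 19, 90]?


Algorithm: bubble sort (with early termination)
Input: [67, 16, 12, 12, 69, 5, 19, 90]
Sorted: [5, 12, 12, 16, 19, 67, 69, 90]

27


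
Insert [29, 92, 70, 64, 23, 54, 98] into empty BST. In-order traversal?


Insert 29: root
Insert 92: R from 29
Insert 70: R from 29 -> L from 92
Insert 64: R from 29 -> L from 92 -> L from 70
Insert 23: L from 29
Insert 54: R from 29 -> L from 92 -> L from 70 -> L from 64
Insert 98: R from 29 -> R from 92

In-order: [23, 29, 54, 64, 70, 92, 98]


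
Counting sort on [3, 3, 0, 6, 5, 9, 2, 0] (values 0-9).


Input: [3, 3, 0, 6, 5, 9, 2, 0]
Counts: [2, 0, 1, 2, 0, 1, 1, 0, 0, 1]

Sorted: [0, 0, 2, 3, 3, 5, 6, 9]


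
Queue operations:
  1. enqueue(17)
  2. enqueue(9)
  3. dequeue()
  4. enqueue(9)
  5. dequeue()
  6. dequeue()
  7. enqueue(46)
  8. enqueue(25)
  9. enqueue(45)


enqueue(17) -> [17]
enqueue(9) -> [17, 9]
dequeue()->17, [9]
enqueue(9) -> [9, 9]
dequeue()->9, [9]
dequeue()->9, []
enqueue(46) -> [46]
enqueue(25) -> [46, 25]
enqueue(45) -> [46, 25, 45]

Final queue: [46, 25, 45]


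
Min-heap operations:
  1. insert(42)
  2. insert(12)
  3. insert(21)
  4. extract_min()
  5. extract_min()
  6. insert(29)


insert(42) -> [42]
insert(12) -> [12, 42]
insert(21) -> [12, 42, 21]
extract_min()->12, [21, 42]
extract_min()->21, [42]
insert(29) -> [29, 42]

Final heap: [29, 42]


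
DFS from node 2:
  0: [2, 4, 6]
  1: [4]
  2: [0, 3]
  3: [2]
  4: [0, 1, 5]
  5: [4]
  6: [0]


Visit 2, push [3, 0]
Visit 0, push [6, 4]
Visit 4, push [5, 1]
Visit 1, push []
Visit 5, push []
Visit 6, push []
Visit 3, push []

DFS order: [2, 0, 4, 1, 5, 6, 3]


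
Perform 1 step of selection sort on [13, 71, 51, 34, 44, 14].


Initial: [13, 71, 51, 34, 44, 14]
Step 1: min=13 at 0
  Swap: [13, 71, 51, 34, 44, 14]

After 1 step: [13, 71, 51, 34, 44, 14]


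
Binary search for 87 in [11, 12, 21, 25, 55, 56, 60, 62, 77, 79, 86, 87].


Step 1: lo=0, hi=11, mid=5, val=56
Step 2: lo=6, hi=11, mid=8, val=77
Step 3: lo=9, hi=11, mid=10, val=86
Step 4: lo=11, hi=11, mid=11, val=87

Found at index 11


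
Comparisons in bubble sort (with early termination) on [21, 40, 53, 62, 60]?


Algorithm: bubble sort (with early termination)
Input: [21, 40, 53, 62, 60]
Sorted: [21, 40, 53, 60, 62]

7


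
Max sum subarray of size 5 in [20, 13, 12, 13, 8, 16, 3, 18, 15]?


[0:5]: 66
[1:6]: 62
[2:7]: 52
[3:8]: 58
[4:9]: 60

Max: 66 at [0:5]


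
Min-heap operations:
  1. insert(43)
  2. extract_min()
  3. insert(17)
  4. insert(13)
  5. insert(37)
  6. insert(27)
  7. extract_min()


insert(43) -> [43]
extract_min()->43, []
insert(17) -> [17]
insert(13) -> [13, 17]
insert(37) -> [13, 17, 37]
insert(27) -> [13, 17, 37, 27]
extract_min()->13, [17, 27, 37]

Final heap: [17, 27, 37]


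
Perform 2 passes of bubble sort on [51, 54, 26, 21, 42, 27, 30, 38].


Initial: [51, 54, 26, 21, 42, 27, 30, 38]
Pass 1: [51, 26, 21, 42, 27, 30, 38, 54] (6 swaps)
Pass 2: [26, 21, 42, 27, 30, 38, 51, 54] (6 swaps)

After 2 passes: [26, 21, 42, 27, 30, 38, 51, 54]


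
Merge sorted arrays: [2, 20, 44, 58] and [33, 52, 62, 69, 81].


Take 2 from A
Take 20 from A
Take 33 from B
Take 44 from A
Take 52 from B
Take 58 from A

Merged: [2, 20, 33, 44, 52, 58, 62, 69, 81]


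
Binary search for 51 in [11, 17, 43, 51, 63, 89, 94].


Step 1: lo=0, hi=6, mid=3, val=51

Found at index 3


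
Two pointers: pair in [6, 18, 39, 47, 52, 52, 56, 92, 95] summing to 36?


lo=0(6)+hi=8(95)=101
lo=0(6)+hi=7(92)=98
lo=0(6)+hi=6(56)=62
lo=0(6)+hi=5(52)=58
lo=0(6)+hi=4(52)=58
lo=0(6)+hi=3(47)=53
lo=0(6)+hi=2(39)=45
lo=0(6)+hi=1(18)=24

No pair found


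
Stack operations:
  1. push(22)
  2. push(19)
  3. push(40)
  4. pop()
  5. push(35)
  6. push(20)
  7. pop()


push(22) -> [22]
push(19) -> [22, 19]
push(40) -> [22, 19, 40]
pop()->40, [22, 19]
push(35) -> [22, 19, 35]
push(20) -> [22, 19, 35, 20]
pop()->20, [22, 19, 35]

Final stack: [22, 19, 35]


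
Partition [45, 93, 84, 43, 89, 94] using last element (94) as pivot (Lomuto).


Pivot: 94
  45 <= 94: advance i (no swap)
  93 <= 94: advance i (no swap)
  84 <= 94: advance i (no swap)
  43 <= 94: advance i (no swap)
  89 <= 94: advance i (no swap)
Place pivot at 5: [45, 93, 84, 43, 89, 94]

Partitioned: [45, 93, 84, 43, 89, 94]


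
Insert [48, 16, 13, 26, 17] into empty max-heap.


Insert 48: [48]
Insert 16: [48, 16]
Insert 13: [48, 16, 13]
Insert 26: [48, 26, 13, 16]
Insert 17: [48, 26, 13, 16, 17]

Final heap: [48, 26, 13, 16, 17]


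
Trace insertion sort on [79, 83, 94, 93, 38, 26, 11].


Initial: [79, 83, 94, 93, 38, 26, 11]
Insert 83: [79, 83, 94, 93, 38, 26, 11]
Insert 94: [79, 83, 94, 93, 38, 26, 11]
Insert 93: [79, 83, 93, 94, 38, 26, 11]
Insert 38: [38, 79, 83, 93, 94, 26, 11]
Insert 26: [26, 38, 79, 83, 93, 94, 11]
Insert 11: [11, 26, 38, 79, 83, 93, 94]

Sorted: [11, 26, 38, 79, 83, 93, 94]


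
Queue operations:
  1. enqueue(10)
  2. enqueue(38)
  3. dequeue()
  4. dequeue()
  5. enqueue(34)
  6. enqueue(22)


enqueue(10) -> [10]
enqueue(38) -> [10, 38]
dequeue()->10, [38]
dequeue()->38, []
enqueue(34) -> [34]
enqueue(22) -> [34, 22]

Final queue: [34, 22]


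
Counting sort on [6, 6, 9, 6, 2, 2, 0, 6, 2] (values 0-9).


Input: [6, 6, 9, 6, 2, 2, 0, 6, 2]
Counts: [1, 0, 3, 0, 0, 0, 4, 0, 0, 1]

Sorted: [0, 2, 2, 2, 6, 6, 6, 6, 9]


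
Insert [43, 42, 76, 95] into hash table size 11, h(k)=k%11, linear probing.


Insert 43: h=10 -> slot 10
Insert 42: h=9 -> slot 9
Insert 76: h=10, 1 probes -> slot 0
Insert 95: h=7 -> slot 7

Table: [76, None, None, None, None, None, None, 95, None, 42, 43]


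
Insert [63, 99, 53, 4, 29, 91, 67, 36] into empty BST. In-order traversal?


Insert 63: root
Insert 99: R from 63
Insert 53: L from 63
Insert 4: L from 63 -> L from 53
Insert 29: L from 63 -> L from 53 -> R from 4
Insert 91: R from 63 -> L from 99
Insert 67: R from 63 -> L from 99 -> L from 91
Insert 36: L from 63 -> L from 53 -> R from 4 -> R from 29

In-order: [4, 29, 36, 53, 63, 67, 91, 99]


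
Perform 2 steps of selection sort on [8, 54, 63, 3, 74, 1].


Initial: [8, 54, 63, 3, 74, 1]
Step 1: min=1 at 5
  Swap: [1, 54, 63, 3, 74, 8]
Step 2: min=3 at 3
  Swap: [1, 3, 63, 54, 74, 8]

After 2 steps: [1, 3, 63, 54, 74, 8]


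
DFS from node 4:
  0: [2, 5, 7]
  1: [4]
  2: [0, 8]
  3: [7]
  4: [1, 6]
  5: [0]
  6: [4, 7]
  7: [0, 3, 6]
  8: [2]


Visit 4, push [6, 1]
Visit 1, push []
Visit 6, push [7]
Visit 7, push [3, 0]
Visit 0, push [5, 2]
Visit 2, push [8]
Visit 8, push []
Visit 5, push []
Visit 3, push []

DFS order: [4, 1, 6, 7, 0, 2, 8, 5, 3]
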